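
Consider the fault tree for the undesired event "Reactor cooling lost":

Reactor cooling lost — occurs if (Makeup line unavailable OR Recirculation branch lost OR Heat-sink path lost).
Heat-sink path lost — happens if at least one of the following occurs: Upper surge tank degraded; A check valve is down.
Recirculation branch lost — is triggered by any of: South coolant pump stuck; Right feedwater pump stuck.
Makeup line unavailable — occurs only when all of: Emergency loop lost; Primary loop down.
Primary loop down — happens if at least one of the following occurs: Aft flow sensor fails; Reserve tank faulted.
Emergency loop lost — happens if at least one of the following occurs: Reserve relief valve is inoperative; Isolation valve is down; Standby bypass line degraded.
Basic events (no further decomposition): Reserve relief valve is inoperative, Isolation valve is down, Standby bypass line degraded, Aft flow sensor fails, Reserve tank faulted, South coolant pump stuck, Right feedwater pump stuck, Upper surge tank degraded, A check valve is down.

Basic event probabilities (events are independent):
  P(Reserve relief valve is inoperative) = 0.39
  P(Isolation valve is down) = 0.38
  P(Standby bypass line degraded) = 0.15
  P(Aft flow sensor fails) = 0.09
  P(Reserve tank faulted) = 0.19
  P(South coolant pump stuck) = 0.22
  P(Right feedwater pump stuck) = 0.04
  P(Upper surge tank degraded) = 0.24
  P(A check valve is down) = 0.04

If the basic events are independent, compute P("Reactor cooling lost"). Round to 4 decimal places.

P(Emergency loop lost) [OR] = 1 − (1−0.39) × (1−0.38) × (1−0.15) = 0.678530
P(Primary loop down) [OR] = 1 − (1−0.09) × (1−0.19) = 0.262900
P(Makeup line unavailable) [AND] = 0.678530 × 0.262900 = 0.178386
P(Recirculation branch lost) [OR] = 1 − (1−0.22) × (1−0.04) = 0.251200
P(Heat-sink path lost) [OR] = 1 − (1−0.24) × (1−0.04) = 0.270400
P(Reactor cooling lost) [OR] = 1 − (1−0.178386) × (1−0.251200) × (1−0.270400) = 0.551132
Rounded to 4 decimal places: P(Reactor cooling lost) ≈ 0.5511.

0.5511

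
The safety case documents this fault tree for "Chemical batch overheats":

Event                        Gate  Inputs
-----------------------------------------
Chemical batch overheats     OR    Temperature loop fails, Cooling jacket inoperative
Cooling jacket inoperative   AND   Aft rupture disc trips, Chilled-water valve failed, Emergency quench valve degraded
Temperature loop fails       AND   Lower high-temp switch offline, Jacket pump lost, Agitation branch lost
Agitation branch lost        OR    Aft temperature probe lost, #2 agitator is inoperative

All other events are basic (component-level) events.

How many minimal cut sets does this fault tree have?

3

Agitation branch lost [OR]: union of children's cut sets → 2 cut set(s).
Temperature loop fails [AND]: one cut set from each child combined → 1 × 1 × 2 = 2 cut set(s).
Cooling jacket inoperative [AND]: one cut set from each child combined → 1 × 1 × 1 = 1 cut set(s).
Chemical batch overheats [OR]: union of children's cut sets → 3 cut set(s).
Minimal cut sets: {Aft temperature probe lost, Jacket pump lost, Lower high-temp switch offline}; {#2 agitator is inoperative, Jacket pump lost, Lower high-temp switch offline}; {Aft rupture disc trips, Chilled-water valve failed, Emergency quench valve degraded}.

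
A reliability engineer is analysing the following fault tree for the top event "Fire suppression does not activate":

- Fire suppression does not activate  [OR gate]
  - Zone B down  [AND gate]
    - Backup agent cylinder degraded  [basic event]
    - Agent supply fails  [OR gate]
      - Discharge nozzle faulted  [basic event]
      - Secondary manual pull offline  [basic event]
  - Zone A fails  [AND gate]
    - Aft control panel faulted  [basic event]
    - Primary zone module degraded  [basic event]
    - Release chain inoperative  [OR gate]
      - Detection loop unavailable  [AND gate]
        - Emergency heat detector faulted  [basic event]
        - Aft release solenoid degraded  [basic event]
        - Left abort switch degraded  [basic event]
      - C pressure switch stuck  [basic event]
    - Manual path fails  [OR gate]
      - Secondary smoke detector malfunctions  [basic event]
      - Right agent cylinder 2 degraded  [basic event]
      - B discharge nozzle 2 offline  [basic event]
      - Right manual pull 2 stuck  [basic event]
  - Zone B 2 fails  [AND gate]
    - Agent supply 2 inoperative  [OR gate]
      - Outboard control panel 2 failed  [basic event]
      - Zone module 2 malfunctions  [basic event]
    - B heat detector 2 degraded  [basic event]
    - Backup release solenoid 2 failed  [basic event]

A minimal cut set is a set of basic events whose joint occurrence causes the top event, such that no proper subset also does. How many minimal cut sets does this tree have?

Agent supply fails [OR]: union of children's cut sets → 2 cut set(s).
Zone B down [AND]: one cut set from each child combined → 1 × 2 = 2 cut set(s).
Detection loop unavailable [AND]: one cut set from each child combined → 1 × 1 × 1 = 1 cut set(s).
Release chain inoperative [OR]: union of children's cut sets → 2 cut set(s).
Manual path fails [OR]: union of children's cut sets → 4 cut set(s).
Zone A fails [AND]: one cut set from each child combined → 1 × 1 × 2 × 4 = 8 cut set(s).
Agent supply 2 inoperative [OR]: union of children's cut sets → 2 cut set(s).
Zone B 2 fails [AND]: one cut set from each child combined → 2 × 1 × 1 = 2 cut set(s).
Fire suppression does not activate [OR]: union of children's cut sets → 12 cut set(s).

12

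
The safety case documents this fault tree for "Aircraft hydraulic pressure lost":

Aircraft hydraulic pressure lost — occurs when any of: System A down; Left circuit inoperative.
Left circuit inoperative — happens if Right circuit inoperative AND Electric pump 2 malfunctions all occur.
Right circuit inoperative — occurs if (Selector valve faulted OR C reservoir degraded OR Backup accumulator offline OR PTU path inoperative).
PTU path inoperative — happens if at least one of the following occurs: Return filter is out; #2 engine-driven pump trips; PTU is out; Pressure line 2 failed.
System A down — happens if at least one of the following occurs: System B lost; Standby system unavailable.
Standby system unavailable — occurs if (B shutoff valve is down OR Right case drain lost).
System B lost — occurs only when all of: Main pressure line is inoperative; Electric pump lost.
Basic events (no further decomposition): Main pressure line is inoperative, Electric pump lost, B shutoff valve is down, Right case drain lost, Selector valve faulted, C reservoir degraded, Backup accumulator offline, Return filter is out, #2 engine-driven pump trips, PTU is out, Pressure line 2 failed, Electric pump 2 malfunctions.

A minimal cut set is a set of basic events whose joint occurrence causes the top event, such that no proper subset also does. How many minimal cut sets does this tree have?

10

System B lost [AND]: one cut set from each child combined → 1 × 1 = 1 cut set(s).
Standby system unavailable [OR]: union of children's cut sets → 2 cut set(s).
System A down [OR]: union of children's cut sets → 3 cut set(s).
PTU path inoperative [OR]: union of children's cut sets → 4 cut set(s).
Right circuit inoperative [OR]: union of children's cut sets → 7 cut set(s).
Left circuit inoperative [AND]: one cut set from each child combined → 7 × 1 = 7 cut set(s).
Aircraft hydraulic pressure lost [OR]: union of children's cut sets → 10 cut set(s).
Minimal cut sets: {Electric pump lost, Main pressure line is inoperative}; {B shutoff valve is down}; {Right case drain lost}; {Electric pump 2 malfunctions, Selector valve faulted}; {C reservoir degraded, Electric pump 2 malfunctions}; {Backup accumulator offline, Electric pump 2 malfunctions}; {Electric pump 2 malfunctions, Return filter is out}; {#2 engine-driven pump trips, Electric pump 2 malfunctions}; {Electric pump 2 malfunctions, PTU is out}; {Electric pump 2 malfunctions, Pressure line 2 failed}.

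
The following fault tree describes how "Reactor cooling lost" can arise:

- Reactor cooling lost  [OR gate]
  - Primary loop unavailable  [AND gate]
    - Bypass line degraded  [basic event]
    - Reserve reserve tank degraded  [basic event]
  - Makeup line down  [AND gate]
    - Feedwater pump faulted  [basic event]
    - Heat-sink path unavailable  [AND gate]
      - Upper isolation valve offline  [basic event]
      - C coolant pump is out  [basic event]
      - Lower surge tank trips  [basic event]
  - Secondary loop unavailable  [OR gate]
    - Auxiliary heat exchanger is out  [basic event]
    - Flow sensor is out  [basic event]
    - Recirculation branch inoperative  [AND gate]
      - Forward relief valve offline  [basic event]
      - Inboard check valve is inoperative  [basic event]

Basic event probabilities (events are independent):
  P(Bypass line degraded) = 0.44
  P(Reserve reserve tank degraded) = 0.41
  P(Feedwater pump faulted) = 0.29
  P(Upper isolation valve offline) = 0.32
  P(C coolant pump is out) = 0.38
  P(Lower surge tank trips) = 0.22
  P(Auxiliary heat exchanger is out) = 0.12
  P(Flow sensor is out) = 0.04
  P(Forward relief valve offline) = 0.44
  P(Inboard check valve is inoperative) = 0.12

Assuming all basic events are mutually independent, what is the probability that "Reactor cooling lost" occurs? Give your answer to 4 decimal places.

0.3492

P(Primary loop unavailable) [AND] = 0.44 × 0.41 = 0.180400
P(Heat-sink path unavailable) [AND] = 0.32 × 0.38 × 0.22 = 0.026752
P(Makeup line down) [AND] = 0.29 × 0.026752 = 0.007758
P(Recirculation branch inoperative) [AND] = 0.44 × 0.12 = 0.052800
P(Secondary loop unavailable) [OR] = 1 − (1−0.12) × (1−0.04) × (1−0.052800) = 0.199805
P(Reactor cooling lost) [OR] = 1 − (1−0.180400) × (1−0.007758) × (1−0.199805) = 0.349248
Rounded to 4 decimal places: P(Reactor cooling lost) ≈ 0.3492.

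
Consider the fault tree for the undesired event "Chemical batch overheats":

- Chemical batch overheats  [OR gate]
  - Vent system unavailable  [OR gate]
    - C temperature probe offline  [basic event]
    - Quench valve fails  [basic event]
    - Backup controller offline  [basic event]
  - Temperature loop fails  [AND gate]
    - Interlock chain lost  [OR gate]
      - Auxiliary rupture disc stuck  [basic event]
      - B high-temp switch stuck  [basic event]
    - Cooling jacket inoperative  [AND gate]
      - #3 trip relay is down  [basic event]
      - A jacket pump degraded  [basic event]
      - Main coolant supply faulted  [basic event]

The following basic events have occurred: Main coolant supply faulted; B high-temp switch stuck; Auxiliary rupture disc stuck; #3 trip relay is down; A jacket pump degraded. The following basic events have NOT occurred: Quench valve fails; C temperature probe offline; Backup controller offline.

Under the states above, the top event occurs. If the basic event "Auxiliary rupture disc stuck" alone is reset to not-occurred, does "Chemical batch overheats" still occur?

Counterfactual: set "Auxiliary rupture disc stuck" to not occurred.
Vent system unavailable [OR]: C temperature probe offline=not, Quench valve fails=not, Backup controller offline=not → no input occurs → does not occur.
Interlock chain lost [OR]: Auxiliary rupture disc stuck=not, B high-temp switch stuck=occurs → at least one input occurs → occurs.
Cooling jacket inoperative [AND]: #3 trip relay is down=occurs, A jacket pump degraded=occurs, Main coolant supply faulted=occurs → all inputs occur → occurs.
Temperature loop fails [AND]: Interlock chain lost=occurs, Cooling jacket inoperative=occurs → all inputs occur → occurs.
Chemical batch overheats [OR]: Vent system unavailable=not, Temperature loop fails=occurs → at least one input occurs → occurs.

Yes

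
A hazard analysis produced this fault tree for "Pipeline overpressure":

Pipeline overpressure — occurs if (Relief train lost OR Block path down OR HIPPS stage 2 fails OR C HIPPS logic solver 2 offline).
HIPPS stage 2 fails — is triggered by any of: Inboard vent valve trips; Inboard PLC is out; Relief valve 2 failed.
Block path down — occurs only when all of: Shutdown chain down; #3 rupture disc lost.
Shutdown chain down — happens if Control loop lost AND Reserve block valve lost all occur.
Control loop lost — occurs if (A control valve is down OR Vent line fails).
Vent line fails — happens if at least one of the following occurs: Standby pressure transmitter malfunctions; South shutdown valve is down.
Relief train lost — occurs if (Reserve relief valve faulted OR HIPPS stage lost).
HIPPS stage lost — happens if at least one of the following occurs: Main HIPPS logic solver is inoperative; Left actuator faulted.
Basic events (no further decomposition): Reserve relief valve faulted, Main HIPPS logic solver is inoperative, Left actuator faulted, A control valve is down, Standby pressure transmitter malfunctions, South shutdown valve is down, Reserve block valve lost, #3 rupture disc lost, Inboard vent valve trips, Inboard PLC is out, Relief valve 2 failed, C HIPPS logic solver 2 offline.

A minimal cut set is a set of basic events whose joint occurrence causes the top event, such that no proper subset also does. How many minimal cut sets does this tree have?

HIPPS stage lost [OR]: union of children's cut sets → 2 cut set(s).
Relief train lost [OR]: union of children's cut sets → 3 cut set(s).
Vent line fails [OR]: union of children's cut sets → 2 cut set(s).
Control loop lost [OR]: union of children's cut sets → 3 cut set(s).
Shutdown chain down [AND]: one cut set from each child combined → 3 × 1 = 3 cut set(s).
Block path down [AND]: one cut set from each child combined → 3 × 1 = 3 cut set(s).
HIPPS stage 2 fails [OR]: union of children's cut sets → 3 cut set(s).
Pipeline overpressure [OR]: union of children's cut sets → 10 cut set(s).
Minimal cut sets: {Reserve relief valve faulted}; {Main HIPPS logic solver is inoperative}; {Left actuator faulted}; {#3 rupture disc lost, A control valve is down, Reserve block valve lost}; {#3 rupture disc lost, Reserve block valve lost, Standby pressure transmitter malfunctions}; {#3 rupture disc lost, Reserve block valve lost, South shutdown valve is down}; {Inboard vent valve trips}; {Inboard PLC is out}; {Relief valve 2 failed}; {C HIPPS logic solver 2 offline}.

10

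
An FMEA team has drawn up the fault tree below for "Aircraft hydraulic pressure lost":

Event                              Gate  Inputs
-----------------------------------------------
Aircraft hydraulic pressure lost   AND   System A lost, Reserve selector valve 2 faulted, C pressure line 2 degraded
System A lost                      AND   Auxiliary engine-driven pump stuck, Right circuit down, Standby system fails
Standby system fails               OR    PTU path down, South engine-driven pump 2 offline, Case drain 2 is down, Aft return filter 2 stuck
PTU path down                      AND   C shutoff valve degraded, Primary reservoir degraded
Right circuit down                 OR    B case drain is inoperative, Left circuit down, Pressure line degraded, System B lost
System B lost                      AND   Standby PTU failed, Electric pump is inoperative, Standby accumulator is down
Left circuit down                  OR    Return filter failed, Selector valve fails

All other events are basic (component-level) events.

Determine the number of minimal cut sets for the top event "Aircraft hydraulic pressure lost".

Left circuit down [OR]: union of children's cut sets → 2 cut set(s).
System B lost [AND]: one cut set from each child combined → 1 × 1 × 1 = 1 cut set(s).
Right circuit down [OR]: union of children's cut sets → 5 cut set(s).
PTU path down [AND]: one cut set from each child combined → 1 × 1 = 1 cut set(s).
Standby system fails [OR]: union of children's cut sets → 4 cut set(s).
System A lost [AND]: one cut set from each child combined → 1 × 5 × 4 = 20 cut set(s).
Aircraft hydraulic pressure lost [AND]: one cut set from each child combined → 20 × 1 × 1 = 20 cut set(s).

20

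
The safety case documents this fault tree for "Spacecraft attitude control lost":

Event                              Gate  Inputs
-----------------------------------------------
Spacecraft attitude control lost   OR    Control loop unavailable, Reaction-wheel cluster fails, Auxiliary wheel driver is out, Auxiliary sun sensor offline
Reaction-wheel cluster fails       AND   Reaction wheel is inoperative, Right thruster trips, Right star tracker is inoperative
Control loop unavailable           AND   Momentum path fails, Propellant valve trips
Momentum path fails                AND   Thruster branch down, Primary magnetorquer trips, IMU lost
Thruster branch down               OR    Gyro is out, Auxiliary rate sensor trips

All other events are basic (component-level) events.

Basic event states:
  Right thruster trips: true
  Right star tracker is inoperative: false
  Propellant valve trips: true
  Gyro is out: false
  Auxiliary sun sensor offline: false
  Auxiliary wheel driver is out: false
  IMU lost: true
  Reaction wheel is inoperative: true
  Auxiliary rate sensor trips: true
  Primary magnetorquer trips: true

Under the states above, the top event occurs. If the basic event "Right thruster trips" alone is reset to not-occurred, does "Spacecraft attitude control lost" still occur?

Counterfactual: set "Right thruster trips" to not occurred.
Thruster branch down [OR]: Gyro is out=not, Auxiliary rate sensor trips=occurs → at least one input occurs → occurs.
Momentum path fails [AND]: Thruster branch down=occurs, Primary magnetorquer trips=occurs, IMU lost=occurs → all inputs occur → occurs.
Control loop unavailable [AND]: Momentum path fails=occurs, Propellant valve trips=occurs → all inputs occur → occurs.
Reaction-wheel cluster fails [AND]: Reaction wheel is inoperative=occurs, Right thruster trips=not, Right star tracker is inoperative=not → not all inputs occur → does not occur.
Spacecraft attitude control lost [OR]: Control loop unavailable=occurs, Reaction-wheel cluster fails=not, Auxiliary wheel driver is out=not, Auxiliary sun sensor offline=not → at least one input occurs → occurs.

Yes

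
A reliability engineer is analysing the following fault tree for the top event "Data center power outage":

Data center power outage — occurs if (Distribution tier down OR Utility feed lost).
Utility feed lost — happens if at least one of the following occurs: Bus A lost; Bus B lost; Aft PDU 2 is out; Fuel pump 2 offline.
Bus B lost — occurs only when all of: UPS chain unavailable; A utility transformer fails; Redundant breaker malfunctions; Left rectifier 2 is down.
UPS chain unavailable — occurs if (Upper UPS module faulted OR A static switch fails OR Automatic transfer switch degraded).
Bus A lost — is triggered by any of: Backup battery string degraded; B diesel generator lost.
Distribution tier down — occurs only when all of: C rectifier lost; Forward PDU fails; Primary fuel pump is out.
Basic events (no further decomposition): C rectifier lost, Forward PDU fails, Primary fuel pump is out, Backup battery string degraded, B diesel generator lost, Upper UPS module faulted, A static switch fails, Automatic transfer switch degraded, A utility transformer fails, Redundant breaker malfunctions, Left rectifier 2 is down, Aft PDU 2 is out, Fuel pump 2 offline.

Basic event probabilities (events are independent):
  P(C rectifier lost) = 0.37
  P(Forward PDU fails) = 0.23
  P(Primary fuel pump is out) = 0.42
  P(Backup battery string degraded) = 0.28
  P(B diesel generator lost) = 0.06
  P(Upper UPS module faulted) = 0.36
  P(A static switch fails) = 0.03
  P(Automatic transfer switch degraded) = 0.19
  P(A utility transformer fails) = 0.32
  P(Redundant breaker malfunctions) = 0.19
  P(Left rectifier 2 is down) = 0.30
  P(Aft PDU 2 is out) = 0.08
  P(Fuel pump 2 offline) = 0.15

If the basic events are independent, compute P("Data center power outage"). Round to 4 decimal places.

0.4943

P(Distribution tier down) [AND] = 0.37 × 0.23 × 0.42 = 0.035742
P(Bus A lost) [OR] = 1 − (1−0.28) × (1−0.06) = 0.323200
P(UPS chain unavailable) [OR] = 1 − (1−0.36) × (1−0.03) × (1−0.19) = 0.497152
P(Bus B lost) [AND] = 0.497152 × 0.32 × 0.19 × 0.30 = 0.009068
P(Utility feed lost) [OR] = 1 − (1−0.323200) × (1−0.009068) × (1−0.08) × (1−0.15) = 0.475542
P(Data center power outage) [OR] = 1 − (1−0.035742) × (1−0.475542) = 0.494287
Rounded to 4 decimal places: P(Data center power outage) ≈ 0.4943.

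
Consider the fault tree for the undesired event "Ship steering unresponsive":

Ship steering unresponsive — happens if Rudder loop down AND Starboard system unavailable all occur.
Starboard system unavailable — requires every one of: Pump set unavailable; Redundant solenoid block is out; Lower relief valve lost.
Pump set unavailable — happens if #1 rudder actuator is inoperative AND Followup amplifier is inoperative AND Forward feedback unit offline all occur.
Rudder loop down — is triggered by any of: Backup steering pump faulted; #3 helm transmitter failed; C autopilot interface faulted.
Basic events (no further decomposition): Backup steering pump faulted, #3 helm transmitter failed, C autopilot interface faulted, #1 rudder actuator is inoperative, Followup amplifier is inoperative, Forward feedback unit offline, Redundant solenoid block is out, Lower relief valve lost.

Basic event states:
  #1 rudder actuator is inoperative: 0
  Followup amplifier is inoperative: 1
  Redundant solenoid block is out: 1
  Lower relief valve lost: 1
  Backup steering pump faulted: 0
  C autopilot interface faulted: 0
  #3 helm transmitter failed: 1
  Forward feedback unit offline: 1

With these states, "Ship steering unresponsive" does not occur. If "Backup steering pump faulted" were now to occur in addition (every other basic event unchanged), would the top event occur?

Counterfactual: set "Backup steering pump faulted" to occurred.
Rudder loop down [OR]: Backup steering pump faulted=occurs, #3 helm transmitter failed=occurs, C autopilot interface faulted=not → at least one input occurs → occurs.
Pump set unavailable [AND]: #1 rudder actuator is inoperative=not, Followup amplifier is inoperative=occurs, Forward feedback unit offline=occurs → not all inputs occur → does not occur.
Starboard system unavailable [AND]: Pump set unavailable=not, Redundant solenoid block is out=occurs, Lower relief valve lost=occurs → not all inputs occur → does not occur.
Ship steering unresponsive [AND]: Rudder loop down=occurs, Starboard system unavailable=not → not all inputs occur → does not occur.

No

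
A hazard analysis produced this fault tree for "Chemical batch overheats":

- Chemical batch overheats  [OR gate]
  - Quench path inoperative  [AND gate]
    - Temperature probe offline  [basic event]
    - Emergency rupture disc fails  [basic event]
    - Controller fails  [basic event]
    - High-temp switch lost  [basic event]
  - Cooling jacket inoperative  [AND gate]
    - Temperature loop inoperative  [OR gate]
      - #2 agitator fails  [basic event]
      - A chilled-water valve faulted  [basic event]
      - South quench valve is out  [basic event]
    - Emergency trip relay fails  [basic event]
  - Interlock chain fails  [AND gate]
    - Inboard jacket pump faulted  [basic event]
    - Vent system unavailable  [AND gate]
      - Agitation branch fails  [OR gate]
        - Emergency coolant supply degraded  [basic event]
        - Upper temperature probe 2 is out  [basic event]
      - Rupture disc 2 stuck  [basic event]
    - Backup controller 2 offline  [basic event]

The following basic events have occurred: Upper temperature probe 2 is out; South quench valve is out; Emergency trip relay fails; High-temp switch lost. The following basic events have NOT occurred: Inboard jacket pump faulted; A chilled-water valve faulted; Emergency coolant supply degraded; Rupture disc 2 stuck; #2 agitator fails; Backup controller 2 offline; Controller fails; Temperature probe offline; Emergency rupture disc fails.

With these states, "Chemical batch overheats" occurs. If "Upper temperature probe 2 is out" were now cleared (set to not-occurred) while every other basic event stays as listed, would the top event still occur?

Yes

Counterfactual: set "Upper temperature probe 2 is out" to not occurred.
Quench path inoperative [AND]: Temperature probe offline=not, Emergency rupture disc fails=not, Controller fails=not, High-temp switch lost=occurs → not all inputs occur → does not occur.
Temperature loop inoperative [OR]: #2 agitator fails=not, A chilled-water valve faulted=not, South quench valve is out=occurs → at least one input occurs → occurs.
Cooling jacket inoperative [AND]: Temperature loop inoperative=occurs, Emergency trip relay fails=occurs → all inputs occur → occurs.
Agitation branch fails [OR]: Emergency coolant supply degraded=not, Upper temperature probe 2 is out=not → no input occurs → does not occur.
Vent system unavailable [AND]: Agitation branch fails=not, Rupture disc 2 stuck=not → not all inputs occur → does not occur.
Interlock chain fails [AND]: Inboard jacket pump faulted=not, Vent system unavailable=not, Backup controller 2 offline=not → not all inputs occur → does not occur.
Chemical batch overheats [OR]: Quench path inoperative=not, Cooling jacket inoperative=occurs, Interlock chain fails=not → at least one input occurs → occurs.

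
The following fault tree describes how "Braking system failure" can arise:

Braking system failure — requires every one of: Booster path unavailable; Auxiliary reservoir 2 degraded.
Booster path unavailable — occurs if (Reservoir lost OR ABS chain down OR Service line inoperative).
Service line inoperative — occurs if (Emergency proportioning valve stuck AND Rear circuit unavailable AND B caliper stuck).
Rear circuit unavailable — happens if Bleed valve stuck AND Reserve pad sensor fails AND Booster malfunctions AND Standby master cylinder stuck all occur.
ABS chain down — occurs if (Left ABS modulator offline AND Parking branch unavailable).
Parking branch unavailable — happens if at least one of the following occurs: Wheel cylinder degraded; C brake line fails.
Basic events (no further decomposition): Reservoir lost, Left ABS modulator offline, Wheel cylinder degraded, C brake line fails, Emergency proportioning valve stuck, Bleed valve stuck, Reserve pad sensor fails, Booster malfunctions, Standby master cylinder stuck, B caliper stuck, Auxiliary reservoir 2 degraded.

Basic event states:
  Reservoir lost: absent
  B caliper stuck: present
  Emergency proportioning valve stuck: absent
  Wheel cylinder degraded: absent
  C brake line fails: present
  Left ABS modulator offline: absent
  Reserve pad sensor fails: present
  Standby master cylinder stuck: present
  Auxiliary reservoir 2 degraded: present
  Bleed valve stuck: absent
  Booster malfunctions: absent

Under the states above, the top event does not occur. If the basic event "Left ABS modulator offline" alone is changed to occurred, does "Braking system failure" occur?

Yes

Counterfactual: set "Left ABS modulator offline" to occurred.
Parking branch unavailable [OR]: Wheel cylinder degraded=not, C brake line fails=occurs → at least one input occurs → occurs.
ABS chain down [AND]: Left ABS modulator offline=occurs, Parking branch unavailable=occurs → all inputs occur → occurs.
Rear circuit unavailable [AND]: Bleed valve stuck=not, Reserve pad sensor fails=occurs, Booster malfunctions=not, Standby master cylinder stuck=occurs → not all inputs occur → does not occur.
Service line inoperative [AND]: Emergency proportioning valve stuck=not, Rear circuit unavailable=not, B caliper stuck=occurs → not all inputs occur → does not occur.
Booster path unavailable [OR]: Reservoir lost=not, ABS chain down=occurs, Service line inoperative=not → at least one input occurs → occurs.
Braking system failure [AND]: Booster path unavailable=occurs, Auxiliary reservoir 2 degraded=occurs → all inputs occur → occurs.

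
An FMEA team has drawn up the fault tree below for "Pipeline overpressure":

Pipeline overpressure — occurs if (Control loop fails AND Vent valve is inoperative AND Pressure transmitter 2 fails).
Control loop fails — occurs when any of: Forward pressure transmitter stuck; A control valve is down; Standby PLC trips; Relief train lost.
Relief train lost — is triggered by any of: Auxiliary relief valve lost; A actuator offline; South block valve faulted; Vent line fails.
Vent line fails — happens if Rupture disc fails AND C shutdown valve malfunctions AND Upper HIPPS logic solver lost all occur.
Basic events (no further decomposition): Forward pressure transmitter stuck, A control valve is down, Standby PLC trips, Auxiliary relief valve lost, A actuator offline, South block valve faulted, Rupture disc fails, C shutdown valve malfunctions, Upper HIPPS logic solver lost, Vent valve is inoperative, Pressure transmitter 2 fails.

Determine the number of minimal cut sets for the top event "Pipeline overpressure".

7

Vent line fails [AND]: one cut set from each child combined → 1 × 1 × 1 = 1 cut set(s).
Relief train lost [OR]: union of children's cut sets → 4 cut set(s).
Control loop fails [OR]: union of children's cut sets → 7 cut set(s).
Pipeline overpressure [AND]: one cut set from each child combined → 7 × 1 × 1 = 7 cut set(s).
Minimal cut sets: {Forward pressure transmitter stuck, Pressure transmitter 2 fails, Vent valve is inoperative}; {A control valve is down, Pressure transmitter 2 fails, Vent valve is inoperative}; {Pressure transmitter 2 fails, Standby PLC trips, Vent valve is inoperative}; {Auxiliary relief valve lost, Pressure transmitter 2 fails, Vent valve is inoperative}; {A actuator offline, Pressure transmitter 2 fails, Vent valve is inoperative}; {Pressure transmitter 2 fails, South block valve faulted, Vent valve is inoperative}; {C shutdown valve malfunctions, Pressure transmitter 2 fails, Rupture disc fails, Upper HIPPS logic solver lost, Vent valve is inoperative}.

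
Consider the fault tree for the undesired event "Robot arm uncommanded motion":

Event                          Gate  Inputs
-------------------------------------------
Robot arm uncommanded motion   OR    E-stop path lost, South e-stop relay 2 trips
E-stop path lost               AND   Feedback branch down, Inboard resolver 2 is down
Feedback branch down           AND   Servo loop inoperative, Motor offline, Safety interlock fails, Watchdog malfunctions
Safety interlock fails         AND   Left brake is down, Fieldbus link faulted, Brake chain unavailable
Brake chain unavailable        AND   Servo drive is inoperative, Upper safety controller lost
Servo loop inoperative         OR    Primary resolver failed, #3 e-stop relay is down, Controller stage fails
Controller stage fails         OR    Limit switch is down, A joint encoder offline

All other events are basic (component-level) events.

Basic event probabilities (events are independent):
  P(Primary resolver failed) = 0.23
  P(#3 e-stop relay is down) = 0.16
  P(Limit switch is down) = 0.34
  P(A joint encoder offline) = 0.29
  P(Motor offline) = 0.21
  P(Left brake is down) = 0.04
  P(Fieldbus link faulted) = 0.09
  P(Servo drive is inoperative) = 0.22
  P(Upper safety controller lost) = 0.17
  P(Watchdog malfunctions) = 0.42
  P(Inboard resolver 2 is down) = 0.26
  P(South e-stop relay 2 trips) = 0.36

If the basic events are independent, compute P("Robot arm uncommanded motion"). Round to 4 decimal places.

P(Controller stage fails) [OR] = 1 − (1−0.34) × (1−0.29) = 0.531400
P(Servo loop inoperative) [OR] = 1 − (1−0.23) × (1−0.16) × (1−0.531400) = 0.696910
P(Brake chain unavailable) [AND] = 0.22 × 0.17 = 0.037400
P(Safety interlock fails) [AND] = 0.04 × 0.09 × 0.037400 = 0.000135
P(Feedback branch down) [AND] = 0.696910 × 0.21 × 0.000135 × 0.42 = 0.000008
P(E-stop path lost) [AND] = 0.000008 × 0.26 = 0.000002
P(Robot arm uncommanded motion) [OR] = 1 − (1−0.000002) × (1−0.36) = 0.360001
Rounded to 4 decimal places: P(Robot arm uncommanded motion) ≈ 0.3600.

0.3600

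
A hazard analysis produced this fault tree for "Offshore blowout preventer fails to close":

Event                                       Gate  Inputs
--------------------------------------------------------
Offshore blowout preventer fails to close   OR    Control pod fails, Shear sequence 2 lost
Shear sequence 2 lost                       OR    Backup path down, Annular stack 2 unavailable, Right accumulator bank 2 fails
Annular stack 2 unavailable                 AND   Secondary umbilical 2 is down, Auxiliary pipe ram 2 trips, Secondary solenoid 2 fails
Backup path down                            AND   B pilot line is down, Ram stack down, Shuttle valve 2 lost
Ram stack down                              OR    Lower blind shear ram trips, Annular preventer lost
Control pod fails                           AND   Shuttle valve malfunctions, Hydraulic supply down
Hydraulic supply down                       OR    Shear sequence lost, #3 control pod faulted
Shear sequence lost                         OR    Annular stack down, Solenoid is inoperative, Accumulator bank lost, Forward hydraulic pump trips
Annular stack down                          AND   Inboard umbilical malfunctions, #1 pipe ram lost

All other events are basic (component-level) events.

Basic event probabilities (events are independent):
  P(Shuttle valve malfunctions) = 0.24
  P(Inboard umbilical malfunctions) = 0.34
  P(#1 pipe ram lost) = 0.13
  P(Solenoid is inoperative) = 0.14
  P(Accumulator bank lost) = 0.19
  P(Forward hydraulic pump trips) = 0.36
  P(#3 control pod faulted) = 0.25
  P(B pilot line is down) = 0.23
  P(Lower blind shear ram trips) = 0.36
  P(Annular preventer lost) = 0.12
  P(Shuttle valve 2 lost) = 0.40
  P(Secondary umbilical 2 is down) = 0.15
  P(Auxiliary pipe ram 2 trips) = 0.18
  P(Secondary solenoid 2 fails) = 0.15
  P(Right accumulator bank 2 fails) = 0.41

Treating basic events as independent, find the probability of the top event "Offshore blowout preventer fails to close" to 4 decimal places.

0.5281

P(Annular stack down) [AND] = 0.34 × 0.13 = 0.044200
P(Shear sequence lost) [OR] = 1 − (1−0.044200) × (1−0.14) × (1−0.19) × (1−0.36) = 0.573881
P(Hydraulic supply down) [OR] = 1 − (1−0.573881) × (1−0.25) = 0.680411
P(Control pod fails) [AND] = 0.24 × 0.680411 = 0.163299
P(Ram stack down) [OR] = 1 − (1−0.36) × (1−0.12) = 0.436800
P(Backup path down) [AND] = 0.23 × 0.436800 × 0.40 = 0.040186
P(Annular stack 2 unavailable) [AND] = 0.15 × 0.18 × 0.15 = 0.004050
P(Shear sequence 2 lost) [OR] = 1 − (1−0.040186) × (1−0.004050) × (1−0.41) = 0.436003
P(Offshore blowout preventer fails to close) [OR] = 1 − (1−0.163299) × (1−0.436003) = 0.528103
Rounded to 4 decimal places: P(Offshore blowout preventer fails to close) ≈ 0.5281.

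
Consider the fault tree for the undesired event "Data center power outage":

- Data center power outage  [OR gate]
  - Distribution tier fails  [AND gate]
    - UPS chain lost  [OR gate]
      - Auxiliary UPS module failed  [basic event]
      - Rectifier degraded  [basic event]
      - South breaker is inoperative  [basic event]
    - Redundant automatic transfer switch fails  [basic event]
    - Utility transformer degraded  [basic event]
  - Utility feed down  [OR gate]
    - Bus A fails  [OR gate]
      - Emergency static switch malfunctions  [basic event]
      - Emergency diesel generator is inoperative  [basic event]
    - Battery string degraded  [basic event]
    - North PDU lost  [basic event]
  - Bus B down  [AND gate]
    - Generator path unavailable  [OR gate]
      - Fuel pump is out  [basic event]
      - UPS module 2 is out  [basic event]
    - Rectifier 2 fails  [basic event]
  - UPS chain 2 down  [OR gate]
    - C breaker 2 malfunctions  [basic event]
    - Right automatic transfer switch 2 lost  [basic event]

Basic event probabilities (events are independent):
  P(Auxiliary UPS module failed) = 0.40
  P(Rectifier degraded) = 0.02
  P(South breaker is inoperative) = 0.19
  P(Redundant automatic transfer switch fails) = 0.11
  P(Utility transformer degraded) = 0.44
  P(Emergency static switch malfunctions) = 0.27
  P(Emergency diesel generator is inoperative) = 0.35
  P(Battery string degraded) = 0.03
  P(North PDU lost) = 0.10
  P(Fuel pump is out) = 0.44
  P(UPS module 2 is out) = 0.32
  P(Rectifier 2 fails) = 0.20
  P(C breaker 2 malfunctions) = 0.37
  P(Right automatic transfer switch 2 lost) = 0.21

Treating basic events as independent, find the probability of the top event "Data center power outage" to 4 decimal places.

P(UPS chain lost) [OR] = 1 − (1−0.40) × (1−0.02) × (1−0.19) = 0.523720
P(Distribution tier fails) [AND] = 0.523720 × 0.11 × 0.44 = 0.025348
P(Bus A fails) [OR] = 1 − (1−0.27) × (1−0.35) = 0.525500
P(Utility feed down) [OR] = 1 − (1−0.525500) × (1−0.03) × (1−0.10) = 0.585762
P(Generator path unavailable) [OR] = 1 − (1−0.44) × (1−0.32) = 0.619200
P(Bus B down) [AND] = 0.619200 × 0.20 = 0.123840
P(UPS chain 2 down) [OR] = 1 − (1−0.37) × (1−0.21) = 0.502300
P(Data center power outage) [OR] = 1 − (1−0.025348) × (1−0.585762) × (1−0.123840) × (1−0.502300) = 0.823944
Rounded to 4 decimal places: P(Data center power outage) ≈ 0.8239.

0.8239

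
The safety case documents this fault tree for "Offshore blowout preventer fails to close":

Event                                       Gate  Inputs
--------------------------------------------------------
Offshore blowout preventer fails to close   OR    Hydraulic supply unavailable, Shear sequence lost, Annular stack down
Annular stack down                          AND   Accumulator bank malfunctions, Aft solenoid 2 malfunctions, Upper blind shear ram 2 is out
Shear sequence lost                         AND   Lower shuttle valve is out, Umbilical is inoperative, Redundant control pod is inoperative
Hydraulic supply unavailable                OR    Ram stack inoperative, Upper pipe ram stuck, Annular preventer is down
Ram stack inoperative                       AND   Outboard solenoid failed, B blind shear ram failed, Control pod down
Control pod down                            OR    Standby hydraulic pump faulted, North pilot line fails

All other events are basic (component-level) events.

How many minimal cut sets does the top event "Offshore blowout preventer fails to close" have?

6

Control pod down [OR]: union of children's cut sets → 2 cut set(s).
Ram stack inoperative [AND]: one cut set from each child combined → 1 × 1 × 2 = 2 cut set(s).
Hydraulic supply unavailable [OR]: union of children's cut sets → 4 cut set(s).
Shear sequence lost [AND]: one cut set from each child combined → 1 × 1 × 1 = 1 cut set(s).
Annular stack down [AND]: one cut set from each child combined → 1 × 1 × 1 = 1 cut set(s).
Offshore blowout preventer fails to close [OR]: union of children's cut sets → 6 cut set(s).
Minimal cut sets: {B blind shear ram failed, Outboard solenoid failed, Standby hydraulic pump faulted}; {B blind shear ram failed, North pilot line fails, Outboard solenoid failed}; {Upper pipe ram stuck}; {Annular preventer is down}; {Lower shuttle valve is out, Redundant control pod is inoperative, Umbilical is inoperative}; {Accumulator bank malfunctions, Aft solenoid 2 malfunctions, Upper blind shear ram 2 is out}.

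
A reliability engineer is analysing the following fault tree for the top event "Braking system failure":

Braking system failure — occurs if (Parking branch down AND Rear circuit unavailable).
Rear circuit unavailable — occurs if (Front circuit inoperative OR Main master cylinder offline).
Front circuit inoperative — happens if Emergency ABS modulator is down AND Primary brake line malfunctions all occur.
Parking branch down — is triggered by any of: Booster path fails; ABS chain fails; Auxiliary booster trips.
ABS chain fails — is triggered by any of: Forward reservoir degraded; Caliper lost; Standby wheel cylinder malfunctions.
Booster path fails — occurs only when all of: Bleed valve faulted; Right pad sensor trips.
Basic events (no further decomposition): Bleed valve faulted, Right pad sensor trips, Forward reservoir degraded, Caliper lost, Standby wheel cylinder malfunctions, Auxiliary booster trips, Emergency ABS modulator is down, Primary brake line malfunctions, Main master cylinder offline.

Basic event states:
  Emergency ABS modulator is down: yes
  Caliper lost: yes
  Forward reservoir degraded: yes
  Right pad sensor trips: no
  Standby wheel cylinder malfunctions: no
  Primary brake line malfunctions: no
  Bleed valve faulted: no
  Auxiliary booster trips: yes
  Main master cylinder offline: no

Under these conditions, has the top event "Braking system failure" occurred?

No

Booster path fails [AND]: Bleed valve faulted=not, Right pad sensor trips=not → not all inputs occur → does not occur.
ABS chain fails [OR]: Forward reservoir degraded=occurs, Caliper lost=occurs, Standby wheel cylinder malfunctions=not → at least one input occurs → occurs.
Parking branch down [OR]: Booster path fails=not, ABS chain fails=occurs, Auxiliary booster trips=occurs → at least one input occurs → occurs.
Front circuit inoperative [AND]: Emergency ABS modulator is down=occurs, Primary brake line malfunctions=not → not all inputs occur → does not occur.
Rear circuit unavailable [OR]: Front circuit inoperative=not, Main master cylinder offline=not → no input occurs → does not occur.
Braking system failure [AND]: Parking branch down=occurs, Rear circuit unavailable=not → not all inputs occur → does not occur.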